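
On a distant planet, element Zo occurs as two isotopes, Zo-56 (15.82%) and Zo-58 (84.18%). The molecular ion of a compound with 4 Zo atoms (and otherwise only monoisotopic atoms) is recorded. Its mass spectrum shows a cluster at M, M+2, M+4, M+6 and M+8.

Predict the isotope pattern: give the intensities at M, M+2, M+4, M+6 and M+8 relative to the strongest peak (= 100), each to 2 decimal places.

0.12 : 2.65 : 21.19 : 75.17 : 100.00

Each Zo atom is independently Zo-56 (p = 0.1582) or Zo-58 (q = 0.8418); the cluster is the binomial expansion (p + q)^4.
P(M) = 0.1582^4 = 0.000626
P(M+2) = 4 × 0.1582^3 × 0.8418^1 = 0.013332
P(M+4) = 6 × 0.1582^2 × 0.8418^2 = 0.106410
P(M+6) = 4 × 0.1582^1 × 0.8418^3 = 0.377479
P(M+8) = 0.8418^4 = 0.502153
The M+8 peak is largest (0.502153); scaling to 100 gives 0.12 : 2.65 : 21.19 : 75.17 : 100.00.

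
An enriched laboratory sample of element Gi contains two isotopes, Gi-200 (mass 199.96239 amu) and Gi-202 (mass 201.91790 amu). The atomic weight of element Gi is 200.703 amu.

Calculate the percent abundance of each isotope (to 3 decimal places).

Writing the weighted mean with unknown fraction x of Gi-200:
199.96239·x + 201.91790·(1 − x) = 200.703
(199.96239 − 201.91790)·x = 200.703 − 201.91790
x = -1.21490 / -1.95551 = 0.62127 → 62.127% Gi-200, 37.873% Gi-202.

Gi-200: 62.127%, Gi-202: 37.873%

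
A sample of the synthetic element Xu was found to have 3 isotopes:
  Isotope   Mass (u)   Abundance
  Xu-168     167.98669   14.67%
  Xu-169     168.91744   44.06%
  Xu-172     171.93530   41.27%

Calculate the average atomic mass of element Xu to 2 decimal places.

170.03 u

The abundance-weighted mean is 0.1467 × 167.98669 + 0.4406 × 168.91744 + 0.4127 × 171.93530
= 24.643647 + 74.425024 + 70.957698 = 170.026369 u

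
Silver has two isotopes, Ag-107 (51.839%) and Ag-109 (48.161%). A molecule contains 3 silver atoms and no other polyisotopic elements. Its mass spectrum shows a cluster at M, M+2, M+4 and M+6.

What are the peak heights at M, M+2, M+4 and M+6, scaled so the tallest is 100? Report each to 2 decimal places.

Each Ag atom is independently Ag-107 (p = 0.51839) or Ag-109 (q = 0.48161); the cluster is the binomial expansion (p + q)^3.
P(M) = 0.51839^3 = 0.139306
P(M+2) = 3 × 0.51839^2 × 0.48161^1 = 0.388267
P(M+4) = 3 × 0.51839^1 × 0.48161^2 = 0.360719
P(M+6) = 0.48161^3 = 0.111709
The M+2 peak is largest (0.388267); scaling to 100 gives 35.88 : 100.00 : 92.90 : 28.77.

35.88 : 100.00 : 92.90 : 28.77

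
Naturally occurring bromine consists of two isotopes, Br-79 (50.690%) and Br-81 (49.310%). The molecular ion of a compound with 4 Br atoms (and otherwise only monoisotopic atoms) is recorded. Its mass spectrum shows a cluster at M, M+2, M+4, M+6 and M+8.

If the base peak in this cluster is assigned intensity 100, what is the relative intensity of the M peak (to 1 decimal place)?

Term probabilities: M 0.0660, M+2 0.2569, M+4 0.3749, M+6 0.2431, M+8 0.0591. Base peak = M+4.
P(M+4) = C(4,2) × 0.50690^2 × 0.49310^2 = 6 × 0.25694761 × 0.24314761 = 0.374857 (base)
P(M) = C(4,0) × 0.50690^4 × 0.49310^0 = 1 × 0.06602207 × 1.0000 = 0.066022
Relative intensity = 0.066022 / 0.374857 × 100 = 17.6

17.6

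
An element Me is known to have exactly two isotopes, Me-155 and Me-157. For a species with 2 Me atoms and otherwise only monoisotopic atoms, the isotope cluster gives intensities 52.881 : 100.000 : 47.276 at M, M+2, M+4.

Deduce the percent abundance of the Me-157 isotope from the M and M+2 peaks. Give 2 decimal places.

If p is the fraction of Me that is Me-155, then I(M+2)/I(M) = [C(2,1)·p^1·(1−p)] / p^2 = 2·(1−p)/p = 100.000/52.881 = 1.8910
(1−p)/p = 1.8910/2 = 0.9455  ⇒  p = 1/(1 + 0.9455) = 0.5140
Me-155: 51.40%, Me-157: 48.60%.

48.60%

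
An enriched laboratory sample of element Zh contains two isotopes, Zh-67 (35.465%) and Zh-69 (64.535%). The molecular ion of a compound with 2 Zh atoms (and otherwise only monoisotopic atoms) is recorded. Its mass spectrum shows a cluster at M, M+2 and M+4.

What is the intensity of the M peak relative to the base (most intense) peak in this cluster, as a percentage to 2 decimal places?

Binomial terms of (0.35465 + 0.64535)^2: M 0.1258, M+2 0.4577, M+4 0.4165 → M+2 is the base peak.
P(M+2) = C(2,1) × 0.35465^1 × 0.64535^1 = 2 × 0.35465 × 0.64535 = 0.457747 (base)
P(M) = C(2,0) × 0.35465^2 × 0.64535^0 = 1 × 0.12577662 × 1.0000 = 0.125777
Relative intensity = 0.125777 / 0.457747 × 100 = 27.48

27.48%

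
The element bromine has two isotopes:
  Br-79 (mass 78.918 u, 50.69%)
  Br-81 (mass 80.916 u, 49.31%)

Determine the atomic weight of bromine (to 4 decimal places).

79.9032 u

The abundance-weighted mean is 0.5069 × 78.918 + 0.4931 × 80.916
= 40.00353 + 39.89968 = 79.90321 u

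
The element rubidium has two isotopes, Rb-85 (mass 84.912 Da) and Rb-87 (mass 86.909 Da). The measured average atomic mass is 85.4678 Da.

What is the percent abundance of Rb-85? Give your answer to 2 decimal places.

Writing the weighted mean with unknown fraction x of Rb-85:
84.912·x + 86.909·(1 − x) = 85.4678
(84.912 − 86.909)·x = 85.4678 − 86.909
x = -1.4412 / -1.997 = 0.72168 → 72.17% Rb-85, 27.83% Rb-87.

72.17%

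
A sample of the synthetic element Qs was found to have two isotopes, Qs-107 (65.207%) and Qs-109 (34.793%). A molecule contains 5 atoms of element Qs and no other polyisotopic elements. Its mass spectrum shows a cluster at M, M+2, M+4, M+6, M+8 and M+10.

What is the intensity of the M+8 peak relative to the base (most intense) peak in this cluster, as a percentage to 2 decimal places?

Term probabilities: M 0.1179, M+2 0.3145, M+4 0.3356, M+6 0.1791, M+8 0.0478, M+10 0.0051. Base peak = M+4.
P(M+4) = C(5,2) × 0.65207^3 × 0.34793^2 = 10 × 0.27725709 × 0.12105528 = 0.335634 (base)
P(M+8) = C(5,4) × 0.65207^1 × 0.34793^4 = 5 × 0.65207 × 0.01465438 = 0.047778
Relative intensity = 0.047778 / 0.335634 × 100 = 14.24

14.24%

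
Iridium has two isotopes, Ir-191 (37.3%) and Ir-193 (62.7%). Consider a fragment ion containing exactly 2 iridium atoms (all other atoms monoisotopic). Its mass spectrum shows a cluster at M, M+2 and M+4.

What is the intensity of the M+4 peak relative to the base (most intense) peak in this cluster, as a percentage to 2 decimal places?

Binomial terms of (0.373 + 0.627)^2: M 0.1391, M+2 0.4677, M+4 0.3931 → M+2 is the base peak.
P(M+2) = C(2,1) × 0.373^1 × 0.627^1 = 2 × 0.3730 × 0.6270 = 0.467742 (base)
P(M+4) = C(2,2) × 0.373^0 × 0.627^2 = 1 × 1.0000 × 0.393129 = 0.393129
Relative intensity = 0.393129 / 0.467742 × 100 = 84.05

84.05%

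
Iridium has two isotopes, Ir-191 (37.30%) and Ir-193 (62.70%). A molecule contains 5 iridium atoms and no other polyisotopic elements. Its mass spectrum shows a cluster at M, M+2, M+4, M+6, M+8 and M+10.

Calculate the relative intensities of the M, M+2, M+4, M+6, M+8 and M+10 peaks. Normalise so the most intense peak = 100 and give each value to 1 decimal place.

The 5 Ir atoms are independent, so intensities follow the terms of (0.3730 + 0.6270)^5.
P(M) = 0.3730^5 = 0.007220
P(M+2) = 5 × 0.3730^4 × 0.6270^1 = 0.060684
P(M+4) = 10 × 0.3730^3 × 0.6270^2 = 0.204015
P(M+6) = 10 × 0.3730^2 × 0.6270^3 = 0.342942
P(M+8) = 5 × 0.3730^1 × 0.6270^4 = 0.288237
P(M+10) = 0.6270^5 = 0.096903
The M+6 peak is largest (0.342942); scaling to 100 gives 2.1 : 17.7 : 59.5 : 100.0 : 84.0 : 28.3.

2.1 : 17.7 : 59.5 : 100.0 : 84.0 : 28.3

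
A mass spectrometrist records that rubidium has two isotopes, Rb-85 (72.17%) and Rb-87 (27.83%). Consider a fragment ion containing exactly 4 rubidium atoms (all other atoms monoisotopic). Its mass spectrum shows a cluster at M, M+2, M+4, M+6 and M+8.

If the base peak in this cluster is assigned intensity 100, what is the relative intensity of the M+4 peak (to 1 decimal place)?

57.8

Binomial terms of (0.7217 + 0.2783)^4: M 0.2713, M+2 0.4184, M+4 0.2420, M+6 0.0622, M+8 0.0060 → M+2 is the base peak.
P(M+2) = C(4,1) × 0.7217^3 × 0.2783^1 = 4 × 0.37589809 × 0.2783 = 0.418450 (base)
P(M+4) = C(4,2) × 0.7217^2 × 0.2783^2 = 6 × 0.52085089 × 0.07745089 = 0.242042
Relative intensity = 0.242042 / 0.418450 × 100 = 57.8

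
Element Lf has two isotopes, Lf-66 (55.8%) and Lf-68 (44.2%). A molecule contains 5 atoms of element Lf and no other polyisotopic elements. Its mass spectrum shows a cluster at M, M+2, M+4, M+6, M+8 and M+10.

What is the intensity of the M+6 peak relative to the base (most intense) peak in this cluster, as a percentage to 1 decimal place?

Term probabilities: M 0.0541, M+2 0.2143, M+4 0.3394, M+6 0.2689, M+8 0.1065, M+10 0.0169. Base peak = M+4.
P(M+4) = C(5,2) × 0.558^3 × 0.442^2 = 10 × 0.17374111 × 0.195364 = 0.339428 (base)
P(M+6) = C(5,3) × 0.558^2 × 0.442^3 = 10 × 0.311364 × 0.08635089 = 0.268866
Relative intensity = 0.268866 / 0.339428 × 100 = 79.2

79.2%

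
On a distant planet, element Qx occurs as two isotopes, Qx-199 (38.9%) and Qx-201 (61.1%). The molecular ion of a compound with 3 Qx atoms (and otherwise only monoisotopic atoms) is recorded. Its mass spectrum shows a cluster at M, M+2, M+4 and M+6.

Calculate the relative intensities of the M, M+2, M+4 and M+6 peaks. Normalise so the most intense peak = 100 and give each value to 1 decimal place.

13.5 : 63.7 : 100.0 : 52.4

Expanding (0.389 + 0.611)^3:
P(M) = 0.389^3 = 0.058864
P(M+2) = 3 × 0.389^2 × 0.611^1 = 0.277371
P(M+4) = 3 × 0.389^1 × 0.611^2 = 0.435666
P(M+6) = 0.611^3 = 0.228099
The M+4 peak is largest (0.435666); scaling to 100 gives 13.5 : 63.7 : 100.0 : 52.4.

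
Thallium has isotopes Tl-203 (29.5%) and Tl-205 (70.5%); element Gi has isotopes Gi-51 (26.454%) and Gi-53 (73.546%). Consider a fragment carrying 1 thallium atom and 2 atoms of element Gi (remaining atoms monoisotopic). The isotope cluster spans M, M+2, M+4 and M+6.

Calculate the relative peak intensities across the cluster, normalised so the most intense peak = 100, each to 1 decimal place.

4.8 : 37.8 : 100.0 : 87.9

Thallium pattern (n=1): 0.2950 : 0.7050
Element Gi pattern (n=2): 0.06998141 : 0.38911718 : 0.54090141
Convolve the two distributions (both contribute in 2-u steps):
  M: 0.2950×0.06998141 = 0.020645
  M+2: 0.2950×0.38911718 + 0.7050×0.06998141 = 0.164126
  M+4: 0.2950×0.54090141 + 0.7050×0.38911718 = 0.433894
  M+6: 0.7050×0.54090141 = 0.381335
Scale to base peak (0.433894) = 100: 4.8 : 37.8 : 100.0 : 87.9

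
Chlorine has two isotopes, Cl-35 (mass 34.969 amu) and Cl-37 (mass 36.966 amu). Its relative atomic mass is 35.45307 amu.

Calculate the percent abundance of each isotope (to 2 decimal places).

Cl-35: 75.76%, Cl-37: 24.24%

Writing the weighted mean with unknown fraction x of Cl-35:
34.969·x + 36.966·(1 − x) = 35.45307
(34.969 − 36.966)·x = 35.45307 − 36.966
x = -1.51293 / -1.997 = 0.75760 → 75.76% Cl-35, 24.24% Cl-37.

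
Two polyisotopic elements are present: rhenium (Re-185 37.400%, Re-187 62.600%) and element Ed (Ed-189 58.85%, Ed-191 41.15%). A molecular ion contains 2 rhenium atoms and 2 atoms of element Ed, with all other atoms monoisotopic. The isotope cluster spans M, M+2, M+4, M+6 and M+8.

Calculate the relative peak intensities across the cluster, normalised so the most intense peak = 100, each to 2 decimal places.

Rhenium pattern (n=2): 0.139876 : 0.468248 : 0.391876
Element Ed pattern (n=2): 0.34633225 : 0.4843355 : 0.16933225
Convolve the two distributions (both contribute in 2-u steps):
  M: 0.139876×0.34633225 = 0.048444
  M+2: 0.139876×0.4843355 + 0.468248×0.34633225 = 0.229916
  M+4: 0.139876×0.16933225 + 0.468248×0.4843355 + 0.391876×0.34633225 = 0.386194
  M+6: 0.468248×0.16933225 + 0.391876×0.4843355 = 0.269089
  M+8: 0.391876×0.16933225 = 0.066357
Scale to base peak (0.386194) = 100: 12.54 : 59.53 : 100.00 : 69.68 : 17.18

12.54 : 59.53 : 100.00 : 69.68 : 17.18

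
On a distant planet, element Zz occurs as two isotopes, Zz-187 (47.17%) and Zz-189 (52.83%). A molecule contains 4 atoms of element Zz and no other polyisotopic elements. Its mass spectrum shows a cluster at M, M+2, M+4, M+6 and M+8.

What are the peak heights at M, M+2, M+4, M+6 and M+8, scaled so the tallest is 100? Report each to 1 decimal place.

Each Zz atom is independently Zz-187 (p = 0.4717) or Zz-189 (q = 0.5283); the cluster is the binomial expansion (p + q)^4.
P(M) = 0.4717^4 = 0.049507
P(M+2) = 4 × 0.4717^3 × 0.5283^1 = 0.221788
P(M+4) = 6 × 0.4717^2 × 0.5283^2 = 0.372601
P(M+6) = 4 × 0.4717^1 × 0.5283^3 = 0.278207
P(M+8) = 0.5283^4 = 0.077897
The M+4 peak is largest (0.372601); scaling to 100 gives 13.3 : 59.5 : 100.0 : 74.7 : 20.9.

13.3 : 59.5 : 100.0 : 74.7 : 20.9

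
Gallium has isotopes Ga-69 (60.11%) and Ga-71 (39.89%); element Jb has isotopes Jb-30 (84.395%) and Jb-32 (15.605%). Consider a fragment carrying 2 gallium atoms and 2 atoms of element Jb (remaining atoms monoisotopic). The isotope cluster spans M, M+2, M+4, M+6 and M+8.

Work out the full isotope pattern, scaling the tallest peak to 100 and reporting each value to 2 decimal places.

Gallium pattern (n=2): 0.36132121 : 0.47955758 : 0.15912121
Element Jb pattern (n=2): 0.7122516 : 0.2633968 : 0.0243516
Convolve the two distributions (both contribute in 2-u steps):
  M: 0.36132121×0.7122516 = 0.257352
  M+2: 0.36132121×0.2633968 + 0.47955758×0.7122516 = 0.436737
  M+4: 0.36132121×0.0243516 + 0.47955758×0.2633968 + 0.15912121×0.7122516 = 0.248447
  M+6: 0.47955758×0.0243516 + 0.15912121×0.2633968 = 0.053590
  M+8: 0.15912121×0.0243516 = 0.003875
Scale to base peak (0.436737) = 100: 58.93 : 100.00 : 56.89 : 12.27 : 0.89

58.93 : 100.00 : 56.89 : 12.27 : 0.89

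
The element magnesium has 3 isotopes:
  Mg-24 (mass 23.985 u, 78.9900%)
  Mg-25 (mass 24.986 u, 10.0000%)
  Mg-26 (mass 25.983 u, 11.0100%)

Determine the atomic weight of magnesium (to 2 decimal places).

Weight each isotope mass by its fractional abundance: 0.789900 × 23.985 + 0.100000 × 24.986 + 0.110100 × 25.983
= 18.9458 + 2.4986 + 2.8607 = 24.3051 u

24.31 u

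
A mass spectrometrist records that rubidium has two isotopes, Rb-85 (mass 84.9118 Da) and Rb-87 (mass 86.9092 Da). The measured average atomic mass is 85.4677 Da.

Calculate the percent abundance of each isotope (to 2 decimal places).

Rb-85: 72.17%, Rb-87: 27.83%

Writing the weighted mean with unknown fraction x of Rb-85:
84.9118·x + 86.9092·(1 − x) = 85.4677
(84.9118 − 86.9092)·x = 85.4677 − 86.9092
x = -1.4415 / -1.9974 = 0.72169 → 72.17% Rb-85, 27.83% Rb-87.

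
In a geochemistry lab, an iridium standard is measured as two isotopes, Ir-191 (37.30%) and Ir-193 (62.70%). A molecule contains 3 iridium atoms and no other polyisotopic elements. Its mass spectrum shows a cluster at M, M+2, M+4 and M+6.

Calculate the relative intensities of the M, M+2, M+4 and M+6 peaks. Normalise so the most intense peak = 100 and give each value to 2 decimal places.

Expanding (0.3730 + 0.6270)^3:
P(M) = 0.3730^3 = 0.051895
P(M+2) = 3 × 0.3730^2 × 0.6270^1 = 0.261702
P(M+4) = 3 × 0.3730^1 × 0.6270^2 = 0.439911
P(M+6) = 0.6270^3 = 0.246492
The M+4 peak is largest (0.439911); scaling to 100 gives 11.80 : 59.49 : 100.00 : 56.03.

11.80 : 59.49 : 100.00 : 56.03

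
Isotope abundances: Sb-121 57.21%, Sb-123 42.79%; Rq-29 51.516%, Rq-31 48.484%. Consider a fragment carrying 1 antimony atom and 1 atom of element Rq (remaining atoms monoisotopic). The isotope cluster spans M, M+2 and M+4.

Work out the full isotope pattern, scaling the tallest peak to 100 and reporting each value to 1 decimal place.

59.2 : 100.0 : 41.7

Antimony pattern (n=1): 0.5721 : 0.4279
Element Rq pattern (n=1): 0.51516 : 0.48484
Convolve the two distributions (both contribute in 2-u steps):
  M: 0.5721×0.51516 = 0.294723
  M+2: 0.5721×0.48484 + 0.4279×0.51516 = 0.497814
  M+4: 0.4279×0.48484 = 0.207463
Scale to base peak (0.497814) = 100: 59.2 : 100.0 : 41.7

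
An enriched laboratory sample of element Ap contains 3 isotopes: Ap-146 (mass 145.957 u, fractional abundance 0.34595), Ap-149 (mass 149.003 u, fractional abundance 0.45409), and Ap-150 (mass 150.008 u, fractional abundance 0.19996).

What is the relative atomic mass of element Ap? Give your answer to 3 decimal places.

Ar = Σ fᵢ·mᵢ = 0.34595 × 145.957 + 0.45409 × 149.003 + 0.19996 × 150.008
= 50.4938 + 67.6608 + 29.9956 = 148.1502 u

148.150 u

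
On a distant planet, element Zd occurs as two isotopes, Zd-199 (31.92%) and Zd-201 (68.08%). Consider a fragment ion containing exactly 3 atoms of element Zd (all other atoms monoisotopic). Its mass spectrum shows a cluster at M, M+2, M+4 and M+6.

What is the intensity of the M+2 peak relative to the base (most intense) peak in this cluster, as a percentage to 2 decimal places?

46.89%

Binomial terms of (0.3192 + 0.6808)^3: M 0.0325, M+2 0.2081, M+4 0.4438, M+6 0.3155 → M+4 is the base peak.
P(M+4) = C(3,2) × 0.3192^1 × 0.6808^2 = 3 × 0.3192 × 0.46348864 = 0.443837 (base)
P(M+2) = C(3,1) × 0.3192^2 × 0.6808^1 = 3 × 0.10188864 × 0.6808 = 0.208097
Relative intensity = 0.208097 / 0.443837 × 100 = 46.89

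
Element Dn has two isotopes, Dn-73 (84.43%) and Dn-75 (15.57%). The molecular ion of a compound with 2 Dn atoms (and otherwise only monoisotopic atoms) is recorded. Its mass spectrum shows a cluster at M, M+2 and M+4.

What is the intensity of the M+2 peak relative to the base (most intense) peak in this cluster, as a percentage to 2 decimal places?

Binomial terms of (0.8443 + 0.1557)^2: M 0.7128, M+2 0.2629, M+4 0.0242 → M is the base peak.
P(M) = C(2,0) × 0.8443^2 × 0.1557^0 = 1 × 0.71284249 × 1.0000 = 0.712842 (base)
P(M+2) = C(2,1) × 0.8443^1 × 0.1557^1 = 2 × 0.8443 × 0.1557 = 0.262915
Relative intensity = 0.262915 / 0.712842 × 100 = 36.88

36.88%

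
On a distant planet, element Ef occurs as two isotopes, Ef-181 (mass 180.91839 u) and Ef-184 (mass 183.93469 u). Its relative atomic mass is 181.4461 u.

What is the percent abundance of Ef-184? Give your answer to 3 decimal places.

Writing the weighted mean with unknown fraction x of Ef-181:
180.91839·x + 183.93469·(1 − x) = 181.4461
(180.91839 − 183.93469)·x = 181.4461 − 183.93469
x = -2.48859 / -3.01630 = 0.82505 → 82.505% Ef-181, 17.495% Ef-184.

17.495%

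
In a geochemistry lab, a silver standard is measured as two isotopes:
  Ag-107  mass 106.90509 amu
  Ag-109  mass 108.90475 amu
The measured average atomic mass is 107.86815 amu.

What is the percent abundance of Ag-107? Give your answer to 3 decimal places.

Let x be the fractional abundance of Ag-107; then Ag-109 has abundance 1 − x.
106.90509·x + 108.90475·(1 − x) = 107.86815
(106.90509 − 108.90475)·x = 107.86815 − 108.90475
x = -1.03660 / -1.99966 = 0.51839 → 51.839% Ag-107, 48.161% Ag-109.

51.839%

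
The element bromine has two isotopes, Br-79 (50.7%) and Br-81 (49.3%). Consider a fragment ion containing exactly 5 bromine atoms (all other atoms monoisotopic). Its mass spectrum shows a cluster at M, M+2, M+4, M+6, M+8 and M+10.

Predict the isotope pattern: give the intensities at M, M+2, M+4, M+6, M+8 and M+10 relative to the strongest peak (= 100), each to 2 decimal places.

The 5 Br atoms are independent, so intensities follow the terms of (0.507 + 0.493)^5.
P(M) = 0.507^5 = 0.033500
P(M+2) = 5 × 0.507^4 × 0.493^1 = 0.162873
P(M+4) = 10 × 0.507^3 × 0.493^2 = 0.316751
P(M+6) = 10 × 0.507^2 × 0.493^3 = 0.308004
P(M+8) = 5 × 0.507^1 × 0.493^4 = 0.149750
P(M+10) = 0.493^5 = 0.029123
The M+4 peak is largest (0.316751); scaling to 100 gives 10.58 : 51.42 : 100.00 : 97.24 : 47.28 : 9.19.

10.58 : 51.42 : 100.00 : 97.24 : 47.28 : 9.19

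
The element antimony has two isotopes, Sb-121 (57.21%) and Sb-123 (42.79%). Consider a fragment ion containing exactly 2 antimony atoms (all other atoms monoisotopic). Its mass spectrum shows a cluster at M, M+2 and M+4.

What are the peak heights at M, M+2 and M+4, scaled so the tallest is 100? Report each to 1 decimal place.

The 2 Sb atoms are independent, so intensities follow the terms of (0.5721 + 0.4279)^2.
P(M) = 0.5721^2 = 0.327298
P(M+2) = 2 × 0.5721^1 × 0.4279^1 = 0.489603
P(M+4) = 0.4279^2 = 0.183098
The M+2 peak is largest (0.489603); scaling to 100 gives 66.8 : 100.0 : 37.4.

66.8 : 100.0 : 37.4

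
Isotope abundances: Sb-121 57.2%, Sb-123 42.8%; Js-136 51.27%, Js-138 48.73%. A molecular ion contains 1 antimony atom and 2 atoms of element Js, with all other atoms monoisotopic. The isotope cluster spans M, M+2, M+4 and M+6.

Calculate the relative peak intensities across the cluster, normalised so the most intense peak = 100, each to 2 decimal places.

Antimony pattern (n=1): 0.5720 : 0.4280
Element Js pattern (n=2): 0.26286129 : 0.49967742 : 0.23746129
Convolve the two distributions (both contribute in 2-u steps):
  M: 0.5720×0.26286129 = 0.150357
  M+2: 0.5720×0.49967742 + 0.4280×0.26286129 = 0.398320
  M+4: 0.5720×0.23746129 + 0.4280×0.49967742 = 0.349690
  M+6: 0.4280×0.23746129 = 0.101633
Scale to base peak (0.398320) = 100: 37.75 : 100.00 : 87.79 : 25.52

37.75 : 100.00 : 87.79 : 25.52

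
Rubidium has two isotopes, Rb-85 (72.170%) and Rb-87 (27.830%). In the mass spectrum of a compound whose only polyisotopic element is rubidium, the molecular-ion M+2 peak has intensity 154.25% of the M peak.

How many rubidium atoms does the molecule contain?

4

With n Rb atoms, P(M+2)/P(M) = C(n,1)·p^(n−1)q / p^n = n·q/p = n · 0.27830/0.72170.
n = 1.5425 × 0.72170/0.27830 = 4.00 ≈ 4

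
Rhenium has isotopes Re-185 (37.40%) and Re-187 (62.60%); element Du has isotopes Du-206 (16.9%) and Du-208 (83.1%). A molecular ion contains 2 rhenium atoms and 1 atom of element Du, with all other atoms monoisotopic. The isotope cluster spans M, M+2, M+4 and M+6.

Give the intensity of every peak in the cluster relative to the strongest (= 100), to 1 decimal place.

Rhenium pattern (n=2): 0.139876 : 0.468248 : 0.391876
Element Du pattern (n=1): 0.1690 : 0.8310
Convolve the two distributions (both contribute in 2-u steps):
  M: 0.139876×0.1690 = 0.023639
  M+2: 0.139876×0.8310 + 0.468248×0.1690 = 0.195371
  M+4: 0.468248×0.8310 + 0.391876×0.1690 = 0.455341
  M+6: 0.391876×0.8310 = 0.325649
Scale to base peak (0.455341) = 100: 5.2 : 42.9 : 100.0 : 71.5

5.2 : 42.9 : 100.0 : 71.5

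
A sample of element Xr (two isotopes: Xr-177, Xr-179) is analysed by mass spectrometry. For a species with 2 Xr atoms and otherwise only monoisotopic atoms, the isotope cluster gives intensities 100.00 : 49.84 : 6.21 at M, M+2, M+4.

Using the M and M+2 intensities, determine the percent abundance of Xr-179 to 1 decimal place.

Write p for the Xr-177 fraction. I(M+2)/I(M) = [C(2,1)·p^1·(1−p)] / p^2 = 2·(1−p)/p = 49.84/100.00 = 0.4984
(1−p)/p = 0.4984/2 = 0.2492  ⇒  p = 1/(1 + 0.2492) = 0.8005
Xr-177: 80.1%, Xr-179: 19.9%.

19.9%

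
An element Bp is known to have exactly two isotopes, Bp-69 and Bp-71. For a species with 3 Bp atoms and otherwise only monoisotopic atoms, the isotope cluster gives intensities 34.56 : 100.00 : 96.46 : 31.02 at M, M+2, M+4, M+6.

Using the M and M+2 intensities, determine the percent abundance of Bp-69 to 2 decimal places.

Write p for the Bp-69 fraction. I(M+2)/I(M) = [C(3,1)·p^2·(1−p)] / p^3 = 3·(1−p)/p = 100.00/34.56 = 2.8935
(1−p)/p = 2.8935/3 = 0.9645  ⇒  p = 1/(1 + 0.9645) = 0.5090
Bp-69: 50.90%, Bp-71: 49.10%.

50.90%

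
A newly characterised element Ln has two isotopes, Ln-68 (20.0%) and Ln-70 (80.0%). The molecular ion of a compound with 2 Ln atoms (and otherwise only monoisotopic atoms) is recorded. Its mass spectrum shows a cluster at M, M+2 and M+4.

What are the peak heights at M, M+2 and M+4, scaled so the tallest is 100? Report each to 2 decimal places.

The 2 Ln atoms are independent, so intensities follow the terms of (0.200 + 0.800)^2.
P(M) = 0.200^2 = 0.040000
P(M+2) = 2 × 0.200^1 × 0.800^1 = 0.320000
P(M+4) = 0.800^2 = 0.640000
The M+4 peak is largest (0.640000); scaling to 100 gives 6.25 : 50.00 : 100.00.

6.25 : 50.00 : 100.00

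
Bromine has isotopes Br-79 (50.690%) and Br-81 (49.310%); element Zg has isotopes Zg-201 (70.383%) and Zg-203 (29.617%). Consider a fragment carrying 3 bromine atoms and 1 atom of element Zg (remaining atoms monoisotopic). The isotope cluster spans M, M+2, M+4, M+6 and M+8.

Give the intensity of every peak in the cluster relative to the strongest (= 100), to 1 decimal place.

24.6 : 82.1 : 100.0 : 52.0 : 9.5

Bromine pattern (n=3): 0.13024674 : 0.3801026 : 0.36975457 : 0.11989609
Element Zg pattern (n=1): 0.70383 : 0.29617
Convolve the two distributions (both contribute in 2-u steps):
  M: 0.13024674×0.70383 = 0.091672
  M+2: 0.13024674×0.29617 + 0.3801026×0.70383 = 0.306103
  M+4: 0.3801026×0.29617 + 0.36975457×0.70383 = 0.372819
  M+6: 0.36975457×0.29617 + 0.11989609×0.70383 = 0.193897
  M+8: 0.11989609×0.29617 = 0.035510
Scale to base peak (0.372819) = 100: 24.6 : 82.1 : 100.0 : 52.0 : 9.5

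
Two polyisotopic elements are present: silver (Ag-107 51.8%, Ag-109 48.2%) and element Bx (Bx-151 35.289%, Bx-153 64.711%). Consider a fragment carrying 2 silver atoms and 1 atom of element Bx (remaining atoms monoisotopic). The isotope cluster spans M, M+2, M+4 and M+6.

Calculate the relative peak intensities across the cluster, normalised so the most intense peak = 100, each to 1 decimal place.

23.4 : 86.4 : 100.0 : 37.1

Silver pattern (n=2): 0.268324 : 0.499352 : 0.232324
Element Bx pattern (n=1): 0.35289 : 0.64711
Convolve the two distributions (both contribute in 2-u steps):
  M: 0.268324×0.35289 = 0.094689
  M+2: 0.268324×0.64711 + 0.499352×0.35289 = 0.349851
  M+4: 0.499352×0.64711 + 0.232324×0.35289 = 0.405120
  M+6: 0.232324×0.64711 = 0.150339
Scale to base peak (0.405120) = 100: 23.4 : 86.4 : 100.0 : 37.1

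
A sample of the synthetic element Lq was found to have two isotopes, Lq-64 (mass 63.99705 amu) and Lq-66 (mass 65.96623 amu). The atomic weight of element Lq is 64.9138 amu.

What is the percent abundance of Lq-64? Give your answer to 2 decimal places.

Let x be the fractional abundance of Lq-64; then Lq-66 has abundance 1 − x.
63.99705·x + 65.96623·(1 − x) = 64.9138
(63.99705 − 65.96623)·x = 64.9138 − 65.96623
x = -1.05243 / -1.96918 = 0.53445 → 53.45% Lq-64, 46.55% Lq-66.

53.45%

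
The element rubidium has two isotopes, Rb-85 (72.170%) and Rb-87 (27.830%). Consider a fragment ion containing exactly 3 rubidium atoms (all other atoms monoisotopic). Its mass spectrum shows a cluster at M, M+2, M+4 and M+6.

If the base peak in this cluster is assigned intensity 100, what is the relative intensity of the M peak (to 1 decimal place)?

86.4

(0.72170 + 0.27830)^3 gives M 0.3759, M+2 0.4349, M+4 0.1677, M+6 0.0216; the largest is M+2.
P(M+2) = C(3,1) × 0.72170^2 × 0.27830^1 = 3 × 0.52085089 × 0.2783 = 0.434858 (base)
P(M) = C(3,0) × 0.72170^3 × 0.27830^0 = 1 × 0.37589809 × 1.0000 = 0.375898
Relative intensity = 0.375898 / 0.434858 × 100 = 86.4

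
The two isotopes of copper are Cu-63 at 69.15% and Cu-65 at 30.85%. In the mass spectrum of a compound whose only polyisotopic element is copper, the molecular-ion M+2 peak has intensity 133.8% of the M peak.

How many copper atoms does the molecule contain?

For n independent Cu atoms, I(M+2)/I(M) = n · (abundance Cu-65) / (abundance Cu-63) = n · 0.3085/0.6915.
n = 1.338 × 0.6915/0.3085 = 3.00 ≈ 3

3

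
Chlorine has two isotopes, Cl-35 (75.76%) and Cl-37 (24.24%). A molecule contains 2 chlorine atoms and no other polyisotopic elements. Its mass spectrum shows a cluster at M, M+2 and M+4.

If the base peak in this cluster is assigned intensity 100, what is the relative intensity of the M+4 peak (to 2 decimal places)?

10.24

(0.7576 + 0.2424)^2 gives M 0.5740, M+2 0.3673, M+4 0.0588; the largest is M.
P(M) = C(2,0) × 0.7576^2 × 0.2424^0 = 1 × 0.57395776 × 1.0000 = 0.573958 (base)
P(M+4) = C(2,2) × 0.7576^0 × 0.2424^2 = 1 × 1.0000 × 0.05875776 = 0.058758
Relative intensity = 0.058758 / 0.573958 × 100 = 10.24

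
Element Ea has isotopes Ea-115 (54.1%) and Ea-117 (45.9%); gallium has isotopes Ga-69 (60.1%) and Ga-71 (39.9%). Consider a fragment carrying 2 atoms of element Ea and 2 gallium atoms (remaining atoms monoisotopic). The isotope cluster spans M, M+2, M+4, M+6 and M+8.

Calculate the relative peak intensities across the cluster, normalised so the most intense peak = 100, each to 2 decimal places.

Element Ea pattern (n=2): 0.292681 : 0.496638 : 0.210681
Gallium pattern (n=2): 0.361201 : 0.479598 : 0.159201
Convolve the two distributions (both contribute in 2-u steps):
  M: 0.292681×0.361201 = 0.105717
  M+2: 0.292681×0.479598 + 0.496638×0.361201 = 0.319755
  M+4: 0.292681×0.159201 + 0.496638×0.479598 + 0.210681×0.361201 = 0.360880
  M+6: 0.496638×0.159201 + 0.210681×0.479598 = 0.180107
  M+8: 0.210681×0.159201 = 0.033541
Scale to base peak (0.360880) = 100: 29.29 : 88.60 : 100.00 : 49.91 : 9.29

29.29 : 88.60 : 100.00 : 49.91 : 9.29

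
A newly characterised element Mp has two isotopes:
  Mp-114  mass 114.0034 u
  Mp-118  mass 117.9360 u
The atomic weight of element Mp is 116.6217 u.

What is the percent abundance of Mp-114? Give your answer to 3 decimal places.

Writing the weighted mean with unknown fraction x of Mp-114:
114.0034·x + 117.9360·(1 − x) = 116.6217
(114.0034 − 117.9360)·x = 116.6217 − 117.9360
x = -1.3143 / -3.9326 = 0.33421 → 33.421% Mp-114, 66.579% Mp-118.

33.421%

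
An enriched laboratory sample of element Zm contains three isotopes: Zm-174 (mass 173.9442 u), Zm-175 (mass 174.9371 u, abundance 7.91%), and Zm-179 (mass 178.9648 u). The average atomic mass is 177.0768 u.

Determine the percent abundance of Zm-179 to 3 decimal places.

60.831%

Let x and y be the fractions of Zm-174 and Zm-179. Then x + y = 1 − 0.0791 = 0.9209 and 173.9442x + 178.9648y = 177.0768 − 0.0791×174.9371 = 163.23927539.
Substituting: 173.9442x + 178.9648(0.9209 − x) = 163.23927539
(173.9442 − 178.9648)x = -1.56940893  ⇒  x = 0.31259, y = 0.60831
Zm-174: 31.259%, Zm-179: 60.831%.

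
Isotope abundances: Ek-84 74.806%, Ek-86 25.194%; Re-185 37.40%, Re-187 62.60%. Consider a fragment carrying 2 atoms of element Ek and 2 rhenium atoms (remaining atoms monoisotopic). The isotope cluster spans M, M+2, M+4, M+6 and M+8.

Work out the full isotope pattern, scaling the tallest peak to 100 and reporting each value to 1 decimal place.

Element Ek pattern (n=2): 0.55959376 : 0.37693247 : 0.06347376
Rhenium pattern (n=2): 0.139876 : 0.468248 : 0.391876
Convolve the two distributions (both contribute in 2-u steps):
  M: 0.55959376×0.139876 = 0.078274
  M+2: 0.55959376×0.468248 + 0.37693247×0.139876 = 0.314752
  M+4: 0.55959376×0.391876 + 0.37693247×0.468248 + 0.06347376×0.139876 = 0.404668
  M+6: 0.37693247×0.391876 + 0.06347376×0.468248 = 0.177432
  M+8: 0.06347376×0.391876 = 0.024874
Scale to base peak (0.404668) = 100: 19.3 : 77.8 : 100.0 : 43.8 : 6.1

19.3 : 77.8 : 100.0 : 43.8 : 6.1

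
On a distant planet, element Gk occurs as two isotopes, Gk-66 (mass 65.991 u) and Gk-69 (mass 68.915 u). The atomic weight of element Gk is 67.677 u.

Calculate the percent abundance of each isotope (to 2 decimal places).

Gk-66: 42.34%, Gk-69: 57.66%

With x = fraction of Gk-66 (so Gk-69 is 1 − x):
65.991·x + 68.915·(1 − x) = 67.677
(65.991 − 68.915)·x = 67.677 − 68.915
x = -1.238 / -2.924 = 0.42339 → 42.34% Gk-66, 57.66% Gk-69.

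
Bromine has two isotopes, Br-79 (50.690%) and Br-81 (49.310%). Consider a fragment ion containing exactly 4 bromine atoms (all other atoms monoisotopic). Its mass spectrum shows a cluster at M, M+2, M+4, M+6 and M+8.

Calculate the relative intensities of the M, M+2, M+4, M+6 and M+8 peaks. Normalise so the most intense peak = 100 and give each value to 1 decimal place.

Expanding (0.50690 + 0.49310)^4:
P(M) = 0.50690^4 = 0.066022
P(M+2) = 4 × 0.50690^3 × 0.49310^1 = 0.256899
P(M+4) = 6 × 0.50690^2 × 0.49310^2 = 0.374857
P(M+6) = 4 × 0.50690^1 × 0.49310^3 = 0.243101
P(M+8) = 0.49310^4 = 0.059121
The M+4 peak is largest (0.374857); scaling to 100 gives 17.6 : 68.5 : 100.0 : 64.9 : 15.8.

17.6 : 68.5 : 100.0 : 64.9 : 15.8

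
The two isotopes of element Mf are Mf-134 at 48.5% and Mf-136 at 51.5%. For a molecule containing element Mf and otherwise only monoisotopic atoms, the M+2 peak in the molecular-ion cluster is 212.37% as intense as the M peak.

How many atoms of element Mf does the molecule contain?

2

For n independent Mf atoms, I(M+2)/I(M) = n · (abundance Mf-136) / (abundance Mf-134) = n · 0.515/0.485.
n = 2.1237 × 0.485/0.515 = 2.00 ≈ 2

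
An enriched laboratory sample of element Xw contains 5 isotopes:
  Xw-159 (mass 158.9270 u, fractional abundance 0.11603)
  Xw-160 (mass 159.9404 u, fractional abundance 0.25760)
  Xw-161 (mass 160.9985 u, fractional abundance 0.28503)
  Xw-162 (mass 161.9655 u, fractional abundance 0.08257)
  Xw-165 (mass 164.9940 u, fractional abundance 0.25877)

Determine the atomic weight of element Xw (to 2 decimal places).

Ar = Σ fᵢ·mᵢ = 0.11603 × 158.9270 + 0.25760 × 159.9404 + 0.28503 × 160.9985 + 0.08257 × 161.9655 + 0.25877 × 164.9940
= 18.44030 + 41.20065 + 45.88940 + 13.37349 + 42.69550 = 161.59934 u

161.60 u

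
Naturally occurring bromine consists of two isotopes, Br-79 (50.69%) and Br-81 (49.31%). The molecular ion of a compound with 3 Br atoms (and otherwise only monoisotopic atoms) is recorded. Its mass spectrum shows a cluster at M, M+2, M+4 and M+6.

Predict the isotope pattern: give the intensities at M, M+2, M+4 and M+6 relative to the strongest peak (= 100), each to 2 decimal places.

Each Br atom is independently Br-79 (p = 0.5069) or Br-81 (q = 0.4931); the cluster is the binomial expansion (p + q)^3.
P(M) = 0.5069^3 = 0.130247
P(M+2) = 3 × 0.5069^2 × 0.4931^1 = 0.380103
P(M+4) = 3 × 0.5069^1 × 0.4931^2 = 0.369755
P(M+6) = 0.4931^3 = 0.119896
The M+2 peak is largest (0.380103); scaling to 100 gives 34.27 : 100.00 : 97.28 : 31.54.

34.27 : 100.00 : 97.28 : 31.54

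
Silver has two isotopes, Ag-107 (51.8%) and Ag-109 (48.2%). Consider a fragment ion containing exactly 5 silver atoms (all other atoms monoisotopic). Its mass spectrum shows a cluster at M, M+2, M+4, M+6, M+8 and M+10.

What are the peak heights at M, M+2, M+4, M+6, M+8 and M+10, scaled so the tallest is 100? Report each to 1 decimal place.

11.5 : 53.7 : 100.0 : 93.1 : 43.3 : 8.1

Expanding (0.518 + 0.482)^5:
P(M) = 0.518^5 = 0.037295
P(M+2) = 5 × 0.518^4 × 0.482^1 = 0.173515
P(M+4) = 10 × 0.518^3 × 0.482^2 = 0.322911
P(M+6) = 10 × 0.518^2 × 0.482^3 = 0.300470
P(M+8) = 5 × 0.518^1 × 0.482^4 = 0.139794
P(M+10) = 0.482^5 = 0.026016
The M+4 peak is largest (0.322911); scaling to 100 gives 11.5 : 53.7 : 100.0 : 93.1 : 43.3 : 8.1.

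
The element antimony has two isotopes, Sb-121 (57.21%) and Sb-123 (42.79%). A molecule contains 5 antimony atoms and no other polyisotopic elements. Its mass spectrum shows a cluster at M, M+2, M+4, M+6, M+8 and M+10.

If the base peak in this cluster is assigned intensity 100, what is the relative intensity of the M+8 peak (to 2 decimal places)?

(0.5721 + 0.4279)^5 gives M 0.0613, M+2 0.2292, M+4 0.3428, M+6 0.2564, M+8 0.0959, M+10 0.0143; the largest is M+4.
P(M+4) = C(5,2) × 0.5721^3 × 0.4279^2 = 10 × 0.18724742 × 0.18309841 = 0.342847 (base)
P(M+8) = C(5,4) × 0.5721^1 × 0.4279^4 = 5 × 0.5721 × 0.03352503 = 0.095898
Relative intensity = 0.095898 / 0.342847 × 100 = 27.97

27.97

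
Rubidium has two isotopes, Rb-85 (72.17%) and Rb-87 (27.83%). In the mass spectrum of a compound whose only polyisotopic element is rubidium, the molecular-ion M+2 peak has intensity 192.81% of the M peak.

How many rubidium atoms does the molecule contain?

5

For n independent Rb atoms, I(M+2)/I(M) = n · (abundance Rb-87) / (abundance Rb-85) = n · 0.2783/0.7217.
n = 1.9281 × 0.7217/0.2783 = 5.00 ≈ 5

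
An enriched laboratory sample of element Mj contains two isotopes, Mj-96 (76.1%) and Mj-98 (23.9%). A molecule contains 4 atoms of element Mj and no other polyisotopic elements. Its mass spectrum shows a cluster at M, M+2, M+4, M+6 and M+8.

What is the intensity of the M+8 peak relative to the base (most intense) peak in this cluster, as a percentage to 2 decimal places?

0.77%

(0.761 + 0.239)^4 gives M 0.3354, M+2 0.4213, M+4 0.1985, M+6 0.0416, M+8 0.0033; the largest is M+2.
P(M+2) = C(4,1) × 0.761^3 × 0.239^1 = 4 × 0.44071108 × 0.2390 = 0.421320 (base)
P(M+8) = C(4,4) × 0.761^0 × 0.239^4 = 1 × 1.0000 × 0.00326281 = 0.003263
Relative intensity = 0.003263 / 0.421320 × 100 = 0.77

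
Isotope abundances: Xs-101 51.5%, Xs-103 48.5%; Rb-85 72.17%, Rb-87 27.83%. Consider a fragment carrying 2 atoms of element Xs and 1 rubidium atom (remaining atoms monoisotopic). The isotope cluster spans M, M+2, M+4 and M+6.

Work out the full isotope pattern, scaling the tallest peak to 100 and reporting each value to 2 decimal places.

Element Xs pattern (n=2): 0.265225 : 0.49955 : 0.235225
Rubidium pattern (n=1): 0.7217 : 0.2783
Convolve the two distributions (both contribute in 2-u steps):
  M: 0.265225×0.7217 = 0.191413
  M+2: 0.265225×0.2783 + 0.49955×0.7217 = 0.434337
  M+4: 0.49955×0.2783 + 0.235225×0.7217 = 0.308787
  M+6: 0.235225×0.2783 = 0.065463
Scale to base peak (0.434337) = 100: 44.07 : 100.00 : 71.09 : 15.07

44.07 : 100.00 : 71.09 : 15.07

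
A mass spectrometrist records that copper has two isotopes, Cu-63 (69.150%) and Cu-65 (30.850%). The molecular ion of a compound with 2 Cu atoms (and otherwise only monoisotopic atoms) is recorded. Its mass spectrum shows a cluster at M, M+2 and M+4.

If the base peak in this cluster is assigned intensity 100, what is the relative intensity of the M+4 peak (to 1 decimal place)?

(0.69150 + 0.30850)^2 gives M 0.4782, M+2 0.4267, M+4 0.0952; the largest is M.
P(M) = C(2,0) × 0.69150^2 × 0.30850^0 = 1 × 0.47817225 × 1.0000 = 0.478172 (base)
P(M+4) = C(2,2) × 0.69150^0 × 0.30850^2 = 1 × 1.0000 × 0.09517225 = 0.095172
Relative intensity = 0.095172 / 0.478172 × 100 = 19.9

19.9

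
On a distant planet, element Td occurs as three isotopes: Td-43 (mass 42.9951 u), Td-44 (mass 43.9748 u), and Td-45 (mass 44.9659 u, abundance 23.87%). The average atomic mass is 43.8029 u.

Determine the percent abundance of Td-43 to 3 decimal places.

Let x and y be the fractions of Td-43 and Td-44. Then x + y = 1 − 0.2387 = 0.7613 and 42.9951x + 43.9748y = 43.8029 − 0.2387×44.9659 = 33.06953967.
Substituting: 42.9951x + 43.9748(0.7613 − x) = 33.06953967
(42.9951 − 43.9748)x = -0.40847557  ⇒  x = 0.41694, y = 0.34436
Td-43: 41.694%, Td-44: 34.436%.

41.694%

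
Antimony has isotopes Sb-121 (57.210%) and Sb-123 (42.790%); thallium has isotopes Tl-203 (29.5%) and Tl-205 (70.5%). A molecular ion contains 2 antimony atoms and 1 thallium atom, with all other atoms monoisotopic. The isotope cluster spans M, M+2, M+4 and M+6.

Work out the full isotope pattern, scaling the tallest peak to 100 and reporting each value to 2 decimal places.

24.19 : 93.99 : 100.00 : 32.34

Antimony pattern (n=2): 0.32729841 : 0.48960318 : 0.18309841
Thallium pattern (n=1): 0.2950 : 0.7050
Convolve the two distributions (both contribute in 2-u steps):
  M: 0.32729841×0.2950 = 0.096553
  M+2: 0.32729841×0.7050 + 0.48960318×0.2950 = 0.375178
  M+4: 0.48960318×0.7050 + 0.18309841×0.2950 = 0.399184
  M+6: 0.18309841×0.7050 = 0.129084
Scale to base peak (0.399184) = 100: 24.19 : 93.99 : 100.00 : 32.34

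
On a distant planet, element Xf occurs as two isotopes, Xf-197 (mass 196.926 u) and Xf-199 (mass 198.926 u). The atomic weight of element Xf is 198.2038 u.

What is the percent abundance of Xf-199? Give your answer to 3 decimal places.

Writing the weighted mean with unknown fraction x of Xf-197:
196.926·x + 198.926·(1 − x) = 198.2038
(196.926 − 198.926)·x = 198.2038 − 198.926
x = -0.7222 / -2.000 = 0.36110 → 36.110% Xf-197, 63.890% Xf-199.

63.890%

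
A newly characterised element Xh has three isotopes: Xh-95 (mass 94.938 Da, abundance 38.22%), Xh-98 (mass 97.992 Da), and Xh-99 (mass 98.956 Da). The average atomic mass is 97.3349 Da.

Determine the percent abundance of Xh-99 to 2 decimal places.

Let x and y be the fractions of Xh-98 and Xh-99. Then x + y = 1 − 0.3822 = 0.6178 and 97.992x + 98.956y = 97.3349 − 0.3822×94.938 = 61.0495964.
Substituting: 97.992x + 98.956(0.6178 − x) = 61.0495964
(97.992 − 98.956)x = -0.0854204  ⇒  x = 0.08861, y = 0.52919
Xh-98: 8.86%, Xh-99: 52.92%.

52.92%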